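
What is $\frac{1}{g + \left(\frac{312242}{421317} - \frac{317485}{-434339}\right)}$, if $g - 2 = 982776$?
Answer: $\frac{182994404463}{179843144210043997} \approx 1.0175 \cdot 10^{-6}$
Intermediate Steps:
$g = 982778$ ($g = 2 + 982776 = 982778$)
$\frac{1}{g + \left(\frac{312242}{421317} - \frac{317485}{-434339}\right)} = \frac{1}{982778 + \left(\frac{312242}{421317} - \frac{317485}{-434339}\right)} = \frac{1}{982778 + \left(312242 \cdot \frac{1}{421317} - - \frac{317485}{434339}\right)} = \frac{1}{982778 + \left(\frac{312242}{421317} + \frac{317485}{434339}\right)} = \frac{1}{982778 + \frac{269380705783}{182994404463}} = \frac{1}{\frac{179843144210043997}{182994404463}} = \frac{182994404463}{179843144210043997}$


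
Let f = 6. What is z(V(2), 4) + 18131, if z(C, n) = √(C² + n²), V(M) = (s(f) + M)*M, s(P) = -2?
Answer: 18135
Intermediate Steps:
V(M) = M*(-2 + M) (V(M) = (-2 + M)*M = M*(-2 + M))
z(V(2), 4) + 18131 = √((2*(-2 + 2))² + 4²) + 18131 = √((2*0)² + 16) + 18131 = √(0² + 16) + 18131 = √(0 + 16) + 18131 = √16 + 18131 = 4 + 18131 = 18135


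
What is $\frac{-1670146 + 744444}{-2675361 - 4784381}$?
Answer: $\frac{462851}{3729871} \approx 0.12409$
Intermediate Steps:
$\frac{-1670146 + 744444}{-2675361 - 4784381} = - \frac{925702}{-7459742} = \left(-925702\right) \left(- \frac{1}{7459742}\right) = \frac{462851}{3729871}$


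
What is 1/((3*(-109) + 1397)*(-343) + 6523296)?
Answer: 1/6156286 ≈ 1.6244e-7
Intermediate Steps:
1/((3*(-109) + 1397)*(-343) + 6523296) = 1/((-327 + 1397)*(-343) + 6523296) = 1/(1070*(-343) + 6523296) = 1/(-367010 + 6523296) = 1/6156286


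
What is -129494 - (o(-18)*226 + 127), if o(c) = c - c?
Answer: -129621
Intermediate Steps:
o(c) = 0
-129494 - (o(-18)*226 + 127) = -129494 - (0*226 + 127) = -129494 - (0 + 127) = -129494 - 1*127 = -129494 - 127 = -129621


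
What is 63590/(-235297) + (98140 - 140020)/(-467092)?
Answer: -291884440/1616255093 ≈ -0.18059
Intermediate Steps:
63590/(-235297) + (98140 - 140020)/(-467092) = 63590*(-1/235297) - 41880*(-1/467092) = -63590/235297 + 10470/116773 = -291884440/1616255093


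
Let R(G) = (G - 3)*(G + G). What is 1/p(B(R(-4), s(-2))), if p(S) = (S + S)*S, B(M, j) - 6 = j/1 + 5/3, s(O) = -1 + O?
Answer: 9/392 ≈ 0.022959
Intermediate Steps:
R(G) = 2*G*(-3 + G) (R(G) = (-3 + G)*(2*G) = 2*G*(-3 + G))
B(M, j) = 23/3 + j (B(M, j) = 6 + (j/1 + 5/3) = 6 + (j*1 + 5*(⅓)) = 6 + (j + 5/3) = 6 + (5/3 + j) = 23/3 + j)
p(S) = 2*S² (p(S) = (2*S)*S = 2*S²)
1/p(B(R(-4), s(-2))) = 1/(2*(23/3 + (-1 - 2))²) = 1/(2*(23/3 - 3)²) = 1/(2*(14/3)²) = 1/(2*(196/9)) = 1/(392/9) = 9/392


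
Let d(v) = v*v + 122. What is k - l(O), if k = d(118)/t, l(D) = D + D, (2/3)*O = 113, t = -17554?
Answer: -2982426/8777 ≈ -339.80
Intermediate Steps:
d(v) = 122 + v² (d(v) = v² + 122 = 122 + v²)
O = 339/2 (O = (3/2)*113 = 339/2 ≈ 169.50)
l(D) = 2*D
k = -7023/8777 (k = (122 + 118²)/(-17554) = (122 + 13924)*(-1/17554) = 14046*(-1/17554) = -7023/8777 ≈ -0.80016)
k - l(O) = -7023/8777 - 2*339/2 = -7023/8777 - 1*339 = -7023/8777 - 339 = -2982426/8777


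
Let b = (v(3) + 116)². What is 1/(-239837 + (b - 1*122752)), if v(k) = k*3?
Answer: -1/346964 ≈ -2.8821e-6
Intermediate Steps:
v(k) = 3*k
b = 15625 (b = (3*3 + 116)² = (9 + 116)² = 125² = 15625)
1/(-239837 + (b - 1*122752)) = 1/(-239837 + (15625 - 1*122752)) = 1/(-239837 + (15625 - 122752)) = 1/(-239837 - 107127) = 1/(-346964) = -1/346964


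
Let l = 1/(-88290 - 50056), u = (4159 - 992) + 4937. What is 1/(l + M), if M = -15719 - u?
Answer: -138346/3295816759 ≈ -4.1976e-5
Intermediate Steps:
u = 8104 (u = 3167 + 4937 = 8104)
M = -23823 (M = -15719 - 1*8104 = -15719 - 8104 = -23823)
l = -1/138346 (l = 1/(-138346) = -1/138346 ≈ -7.2283e-6)
1/(l + M) = 1/(-1/138346 - 23823) = 1/(-3295816759/138346) = -138346/3295816759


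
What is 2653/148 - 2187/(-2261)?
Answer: 6322109/334628 ≈ 18.893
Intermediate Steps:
2653/148 - 2187/(-2261) = 2653*(1/148) - 2187*(-1/2261) = 2653/148 + 2187/2261 = 6322109/334628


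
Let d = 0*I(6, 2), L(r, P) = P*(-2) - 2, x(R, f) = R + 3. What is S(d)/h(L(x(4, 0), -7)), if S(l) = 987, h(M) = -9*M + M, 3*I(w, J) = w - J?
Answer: -329/32 ≈ -10.281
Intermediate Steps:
x(R, f) = 3 + R
L(r, P) = -2 - 2*P (L(r, P) = -2*P - 2 = -2 - 2*P)
I(w, J) = -J/3 + w/3 (I(w, J) = (w - J)/3 = -J/3 + w/3)
h(M) = -8*M
d = 0 (d = 0*(-⅓*2 + (⅓)*6) = 0*(-⅔ + 2) = 0*(4/3) = 0)
S(d)/h(L(x(4, 0), -7)) = 987/((-8*(-2 - 2*(-7)))) = 987/((-8*(-2 + 14))) = 987/((-8*12)) = 987/(-96) = 987*(-1/96) = -329/32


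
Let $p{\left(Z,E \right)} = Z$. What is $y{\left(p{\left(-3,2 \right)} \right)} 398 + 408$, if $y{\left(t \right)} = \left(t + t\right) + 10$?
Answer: $2000$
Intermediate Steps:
$y{\left(t \right)} = 10 + 2 t$ ($y{\left(t \right)} = 2 t + 10 = 10 + 2 t$)
$y{\left(p{\left(-3,2 \right)} \right)} 398 + 408 = \left(10 + 2 \left(-3\right)\right) 398 + 408 = \left(10 - 6\right) 398 + 408 = 4 \cdot 398 + 408 = 1592 + 408 = 2000$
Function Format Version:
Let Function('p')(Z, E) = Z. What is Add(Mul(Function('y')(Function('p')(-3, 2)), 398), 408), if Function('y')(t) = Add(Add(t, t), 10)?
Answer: 2000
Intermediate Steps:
Function('y')(t) = Add(10, Mul(2, t)) (Function('y')(t) = Add(Mul(2, t), 10) = Add(10, Mul(2, t)))
Add(Mul(Function('y')(Function('p')(-3, 2)), 398), 408) = Add(Mul(Add(10, Mul(2, -3)), 398), 408) = Add(Mul(Add(10, -6), 398), 408) = Add(Mul(4, 398), 408) = Add(1592, 408) = 2000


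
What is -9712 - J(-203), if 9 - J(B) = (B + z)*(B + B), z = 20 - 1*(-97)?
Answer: 25195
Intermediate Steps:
z = 117 (z = 20 + 97 = 117)
J(B) = 9 - 2*B*(117 + B) (J(B) = 9 - (B + 117)*(B + B) = 9 - (117 + B)*2*B = 9 - 2*B*(117 + B))
-9712 - J(-203) = -9712 - (9 - 234*(-203) - 2*(-203)**2) = -9712 - (9 + 47502 - 2*41209) = -9712 - (9 + 47502 - 82418) = -9712 - 1*(-34907) = -9712 + 34907 = 25195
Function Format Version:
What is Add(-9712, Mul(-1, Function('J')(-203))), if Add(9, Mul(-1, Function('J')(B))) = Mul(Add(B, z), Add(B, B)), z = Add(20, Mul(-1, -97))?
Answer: 25195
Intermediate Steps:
z = 117 (z = Add(20, 97) = 117)
Function('J')(B) = Add(9, Mul(-2, B, Add(117, B))) (Function('J')(B) = Add(9, Mul(-1, Mul(Add(B, 117), Add(B, B)))) = Add(9, Mul(-1, Mul(Add(117, B), Mul(2, B)))) = Add(9, Mul(-1, Mul(2, B, Add(117, B)))) = Add(9, Mul(-2, B, Add(117, B))))
Add(-9712, Mul(-1, Function('J')(-203))) = Add(-9712, Mul(-1, Add(9, Mul(-234, -203), Mul(-2, Pow(-203, 2))))) = Add(-9712, Mul(-1, Add(9, 47502, Mul(-2, 41209)))) = Add(-9712, Mul(-1, Add(9, 47502, -82418))) = Add(-9712, Mul(-1, -34907)) = Add(-9712, 34907) = 25195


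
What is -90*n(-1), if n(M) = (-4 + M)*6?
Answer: 2700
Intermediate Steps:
n(M) = -24 + 6*M
-90*n(-1) = -90*(-24 + 6*(-1)) = -90*(-24 - 6) = -90*(-30) = 2700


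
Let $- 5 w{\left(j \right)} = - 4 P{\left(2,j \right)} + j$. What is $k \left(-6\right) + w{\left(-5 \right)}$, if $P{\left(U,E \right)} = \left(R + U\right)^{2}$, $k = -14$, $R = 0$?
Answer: $\frac{441}{5} \approx 88.2$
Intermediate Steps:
$P{\left(U,E \right)} = U^{2}$ ($P{\left(U,E \right)} = \left(0 + U\right)^{2} = U^{2}$)
$w{\left(j \right)} = \frac{16}{5} - \frac{j}{5}$ ($w{\left(j \right)} = - \frac{- 4 \cdot 2^{2} + j}{5} = - \frac{\left(-4\right) 4 + j}{5} = - \frac{-16 + j}{5} = \frac{16}{5} - \frac{j}{5}$)
$k \left(-6\right) + w{\left(-5 \right)} = \left(-14\right) \left(-6\right) + \left(\frac{16}{5} - -1\right) = 84 + \left(\frac{16}{5} + 1\right) = 84 + \frac{21}{5} = \frac{441}{5}$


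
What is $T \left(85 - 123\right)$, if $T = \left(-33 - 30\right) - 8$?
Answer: $2698$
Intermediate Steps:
$T = -71$ ($T = \left(-33 - 30\right) - 8 = -63 - 8 = -71$)
$T \left(85 - 123\right) = - 71 \left(85 - 123\right) = \left(-71\right) \left(-38\right) = 2698$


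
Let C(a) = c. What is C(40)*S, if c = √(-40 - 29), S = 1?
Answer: I*√69 ≈ 8.3066*I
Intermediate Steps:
c = I*√69 (c = √(-69) = I*√69 ≈ 8.3066*I)
C(a) = I*√69
C(40)*S = (I*√69)*1 = I*√69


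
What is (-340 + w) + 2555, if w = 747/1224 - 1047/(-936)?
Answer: 5878765/2652 ≈ 2216.7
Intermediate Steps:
w = 4585/2652 (w = 747*(1/1224) - 1047*(-1/936) = 83/136 + 349/312 = 4585/2652 ≈ 1.7289)
(-340 + w) + 2555 = (-340 + 4585/2652) + 2555 = -897095/2652 + 2555 = 5878765/2652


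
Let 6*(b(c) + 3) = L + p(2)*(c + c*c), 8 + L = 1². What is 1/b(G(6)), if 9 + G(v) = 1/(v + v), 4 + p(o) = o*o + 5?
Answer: 864/47225 ≈ 0.018295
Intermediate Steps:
p(o) = 1 + o² (p(o) = -4 + (o*o + 5) = -4 + (o² + 5) = -4 + (5 + o²) = 1 + o²)
L = -7 (L = -8 + 1² = -8 + 1 = -7)
G(v) = -9 + 1/(2*v) (G(v) = -9 + 1/(v + v) = -9 + 1/(2*v))
b(c) = -25/6 + 5*c/6 + 5*c²/6 (b(c) = -3 + (-7 + (1 + 2²)*(c + c*c))/6 = -3 + (-7 + (1 + 4)*(c + c²))/6 = -3 + (-7 + 5*(c + c²))/6 = -3 + (-7 + (5*c + 5*c²))/6 = -3 + (-7 + 5*c + 5*c²)/6 = -3 + (-7/6 + 5*c/6 + 5*c²/6) = -25/6 + 5*c/6 + 5*c²/6)
1/b(G(6)) = 1/(-25/6 + 5*(-9 + (½)/6)/6 + 5*(-9 + (½)/6)²/6) = 1/(-25/6 + 5*(-9 + (½)*(⅙))/6 + 5*(-9 + (½)*(⅙))²/6) = 1/(-25/6 + 5*(-9 + 1/12)/6 + 5*(-9 + 1/12)²/6) = 1/(-25/6 + (⅚)*(-107/12) + 5*(-107/12)²/6) = 1/(-25/6 - 535/72 + (⅚)*(11449/144)) = 1/(-25/6 - 535/72 + 57245/864) = 1/(47225/864) = 864/47225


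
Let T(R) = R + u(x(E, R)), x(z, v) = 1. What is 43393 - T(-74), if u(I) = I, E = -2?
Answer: 43466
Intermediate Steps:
T(R) = 1 + R (T(R) = R + 1 = 1 + R)
43393 - T(-74) = 43393 - (1 - 74) = 43393 - 1*(-73) = 43393 + 73 = 43466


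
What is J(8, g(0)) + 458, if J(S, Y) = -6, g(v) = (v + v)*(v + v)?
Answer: 452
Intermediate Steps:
g(v) = 4*v**2 (g(v) = (2*v)*(2*v) = 4*v**2)
J(8, g(0)) + 458 = -6 + 458 = 452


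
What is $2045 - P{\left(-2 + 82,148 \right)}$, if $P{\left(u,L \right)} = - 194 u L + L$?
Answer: $2298857$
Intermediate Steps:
$P{\left(u,L \right)} = L - 194 L u$ ($P{\left(u,L \right)} = - 194 L u + L = L - 194 L u$)
$2045 - P{\left(-2 + 82,148 \right)} = 2045 - 148 \left(1 - 194 \left(-2 + 82\right)\right) = 2045 - 148 \left(1 - 15520\right) = 2045 - 148 \left(-15519\right) = 2045 - -2296812 = 2045 + 2296812 = 2298857$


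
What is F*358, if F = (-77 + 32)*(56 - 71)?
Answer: 241650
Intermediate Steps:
F = 675 (F = -45*(-15) = 675)
F*358 = 675*358 = 241650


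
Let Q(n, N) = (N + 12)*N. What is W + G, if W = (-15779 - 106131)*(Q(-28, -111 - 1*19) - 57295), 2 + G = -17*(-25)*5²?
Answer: 5114744673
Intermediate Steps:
Q(n, N) = N*(12 + N) (Q(n, N) = (12 + N)*N = N*(12 + N))
G = 10623 (G = -2 - 17*(-25)*5² = -2 + 425*25 = -2 + 10625 = 10623)
W = 5114734050 (W = (-15779 - 106131)*((-111 - 1*19)*(12 + (-111 - 1*19)) - 57295) = -121910*((-111 - 19)*(12 + (-111 - 19)) - 57295) = -121910*(-130*(12 - 130) - 57295) = -121910*(-130*(-118) - 57295) = -121910*(15340 - 57295) = -121910*(-41955) = 5114734050)
W + G = 5114734050 + 10623 = 5114744673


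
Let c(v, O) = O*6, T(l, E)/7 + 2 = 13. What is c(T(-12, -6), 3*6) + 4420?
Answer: 4528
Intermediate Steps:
T(l, E) = 77 (T(l, E) = -14 + 7*13 = -14 + 91 = 77)
c(v, O) = 6*O
c(T(-12, -6), 3*6) + 4420 = 6*(3*6) + 4420 = 6*18 + 4420 = 108 + 4420 = 4528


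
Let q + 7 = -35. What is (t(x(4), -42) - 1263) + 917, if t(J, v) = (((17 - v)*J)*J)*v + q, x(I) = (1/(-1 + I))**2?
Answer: -11302/27 ≈ -418.59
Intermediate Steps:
q = -42 (q = -7 - 35 = -42)
x(I) = (-1 + I)**(-2)
t(J, v) = -42 + v*J**2*(17 - v) (t(J, v) = (((17 - v)*J)*J)*v - 42 = ((J*(17 - v))*J)*v - 42 = (J**2*(17 - v))*v - 42 = v*J**2*(17 - v) - 42 = -42 + v*J**2*(17 - v))
(t(x(4), -42) - 1263) + 917 = ((-42 - 1*((-1 + 4)**(-2))**2*(-42)**2 + 17*(-42)*((-1 + 4)**(-2))**2) - 1263) + 917 = ((-42 - 1*(3**(-2))**2*1764 + 17*(-42)*(3**(-2))**2) - 1263) + 917 = ((-42 - 1*(1/9)**2*1764 + 17*(-42)*(1/9)**2) - 1263) + 917 = ((-42 - 1*1/81*1764 + 17*(-42)*(1/81)) - 1263) + 917 = ((-42 - 196/9 - 238/27) - 1263) + 917 = (-1960/27 - 1263) + 917 = -36061/27 + 917 = -11302/27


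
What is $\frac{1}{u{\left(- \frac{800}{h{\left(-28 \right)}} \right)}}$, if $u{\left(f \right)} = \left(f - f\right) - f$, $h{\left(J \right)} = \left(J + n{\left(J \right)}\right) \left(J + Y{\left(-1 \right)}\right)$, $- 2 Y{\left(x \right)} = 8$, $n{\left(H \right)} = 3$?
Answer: $1$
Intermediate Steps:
$Y{\left(x \right)} = -4$ ($Y{\left(x \right)} = \left(- \frac{1}{2}\right) 8 = -4$)
$h{\left(J \right)} = \left(-4 + J\right) \left(3 + J\right)$ ($h{\left(J \right)} = \left(J + 3\right) \left(J - 4\right) = \left(3 + J\right) \left(-4 + J\right) = \left(-4 + J\right) \left(3 + J\right)$)
$u{\left(f \right)} = - f$ ($u{\left(f \right)} = 0 - f = - f$)
$\frac{1}{u{\left(- \frac{800}{h{\left(-28 \right)}} \right)}} = \frac{1}{\left(-1\right) \left(- \frac{800}{-12 + \left(-28\right)^{2} - -28}\right)} = \frac{1}{\left(-1\right) \left(- \frac{800}{-12 + 784 + 28}\right)} = \frac{1}{\left(-1\right) \left(- \frac{800}{800}\right)} = \frac{1}{\left(-1\right) \left(\left(-800\right) \frac{1}{800}\right)} = \frac{1}{\left(-1\right) \left(-1\right)} = 1^{-1} = 1$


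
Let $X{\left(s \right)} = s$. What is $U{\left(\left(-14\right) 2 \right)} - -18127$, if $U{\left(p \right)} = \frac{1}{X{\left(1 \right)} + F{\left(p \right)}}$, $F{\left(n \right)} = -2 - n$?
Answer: $\frac{489430}{27} \approx 18127.0$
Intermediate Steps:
$U{\left(p \right)} = \frac{1}{-1 - p}$ ($U{\left(p \right)} = \frac{1}{1 - \left(2 + p\right)} = \frac{1}{-1 - p}$)
$U{\left(\left(-14\right) 2 \right)} - -18127 = - \frac{1}{1 - 28} - -18127 = - \frac{1}{1 - 28} + 18127 = - \frac{1}{-27} + 18127 = \left(-1\right) \left(- \frac{1}{27}\right) + 18127 = \frac{1}{27} + 18127 = \frac{489430}{27}$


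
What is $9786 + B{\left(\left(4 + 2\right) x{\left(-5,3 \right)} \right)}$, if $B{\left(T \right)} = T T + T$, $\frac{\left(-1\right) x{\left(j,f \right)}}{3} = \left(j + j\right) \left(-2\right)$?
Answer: $139026$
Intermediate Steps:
$x{\left(j,f \right)} = 12 j$ ($x{\left(j,f \right)} = - 3 \left(j + j\right) \left(-2\right) = - 3 \cdot 2 j \left(-2\right) = - 3 \left(- 4 j\right) = 12 j$)
$B{\left(T \right)} = T + T^{2}$ ($B{\left(T \right)} = T^{2} + T = T + T^{2}$)
$9786 + B{\left(\left(4 + 2\right) x{\left(-5,3 \right)} \right)} = 9786 + \left(4 + 2\right) 12 \left(-5\right) \left(1 + \left(4 + 2\right) 12 \left(-5\right)\right) = 9786 + 6 \left(-60\right) \left(1 + 6 \left(-60\right)\right) = 9786 - 360 \left(1 - 360\right) = 9786 - -129240 = 9786 + 129240 = 139026$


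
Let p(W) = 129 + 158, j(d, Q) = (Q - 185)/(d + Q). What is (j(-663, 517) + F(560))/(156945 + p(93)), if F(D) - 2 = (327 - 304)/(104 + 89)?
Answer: -2181/2215241648 ≈ -9.8454e-7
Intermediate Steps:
j(d, Q) = (-185 + Q)/(Q + d)
p(W) = 287
F(D) = 409/193 (F(D) = 2 + (327 - 304)/(104 + 89) = 2 + 23/193 = 409/193)
(j(-663, 517) + F(560))/(156945 + p(93)) = ((-185 + 517)/(517 - 663) + 409/193)/(156945 + 287) = (332/(-146) + 409/193)/157232 = (-1/146*332 + 409/193)*(1/157232) = (-166/73 + 409/193)*(1/157232) = -2181/14089*1/157232 = -2181/2215241648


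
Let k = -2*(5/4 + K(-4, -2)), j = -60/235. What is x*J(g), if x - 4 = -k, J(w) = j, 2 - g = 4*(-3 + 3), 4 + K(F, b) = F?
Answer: 114/47 ≈ 2.4255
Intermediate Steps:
K(F, b) = -4 + F
j = -12/47 (j = -60*1/235 = -12/47 ≈ -0.25532)
k = 27/2 (k = -2*(5/4 + (-4 - 4)) = -2*(5*(1/4) - 8) = -2*(5/4 - 8) = -2*(-27/4) = 27/2 ≈ 13.500)
g = 2 (g = 2 - 4*(-3 + 3) = 2 - 4*0 = 2 - 1*0 = 2 + 0 = 2)
J(w) = -12/47
x = -19/2 (x = 4 - 1*27/2 = 4 - 27/2 = -19/2 ≈ -9.5000)
x*J(g) = -19/2*(-12/47) = 114/47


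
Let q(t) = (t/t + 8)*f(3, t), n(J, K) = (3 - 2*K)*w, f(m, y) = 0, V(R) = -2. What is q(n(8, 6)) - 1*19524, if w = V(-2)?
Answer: -19524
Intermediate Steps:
w = -2
n(J, K) = -6 + 4*K (n(J, K) = (3 - 2*K)*(-2) = -6 + 4*K)
q(t) = 0 (q(t) = (t/t + 8)*0 = (1 + 8)*0 = 9*0 = 0)
q(n(8, 6)) - 1*19524 = 0 - 1*19524 = 0 - 19524 = -19524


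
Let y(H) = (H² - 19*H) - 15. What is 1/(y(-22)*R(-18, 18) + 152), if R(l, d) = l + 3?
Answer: -1/13153 ≈ -7.6028e-5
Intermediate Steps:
y(H) = -15 + H² - 19*H
R(l, d) = 3 + l
1/(y(-22)*R(-18, 18) + 152) = 1/((-15 + (-22)² - 19*(-22))*(3 - 18) + 152) = 1/((-15 + 484 + 418)*(-15) + 152) = 1/(887*(-15) + 152) = 1/(-13305 + 152) = 1/(-13153) = -1/13153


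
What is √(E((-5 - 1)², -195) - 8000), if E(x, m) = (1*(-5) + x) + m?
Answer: 2*I*√2041 ≈ 90.355*I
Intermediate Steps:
E(x, m) = -5 + m + x (E(x, m) = (-5 + x) + m = -5 + m + x)
√(E((-5 - 1)², -195) - 8000) = √((-5 - 195 + (-5 - 1)²) - 8000) = √((-5 - 195 + (-6)²) - 8000) = √((-5 - 195 + 36) - 8000) = √(-164 - 8000) = √(-8164) = 2*I*√2041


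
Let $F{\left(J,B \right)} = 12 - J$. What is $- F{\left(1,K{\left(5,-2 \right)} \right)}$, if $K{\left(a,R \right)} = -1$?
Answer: $-11$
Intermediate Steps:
$- F{\left(1,K{\left(5,-2 \right)} \right)} = - (12 - 1) = \left(-1\right) 11 = -11$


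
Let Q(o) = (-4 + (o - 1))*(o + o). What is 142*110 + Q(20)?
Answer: 16220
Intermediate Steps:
Q(o) = 2*o*(-5 + o) (Q(o) = (-4 + (-1 + o))*(2*o) = (-5 + o)*(2*o) = 2*o*(-5 + o))
142*110 + Q(20) = 142*110 + 2*20*(-5 + 20) = 15620 + 2*20*15 = 15620 + 600 = 16220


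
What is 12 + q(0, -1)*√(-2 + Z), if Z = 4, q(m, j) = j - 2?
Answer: 12 - 3*√2 ≈ 7.7574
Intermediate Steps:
q(m, j) = -2 + j
12 + q(0, -1)*√(-2 + Z) = 12 + (-2 - 1)*√(-2 + 4) = 12 - 3*√2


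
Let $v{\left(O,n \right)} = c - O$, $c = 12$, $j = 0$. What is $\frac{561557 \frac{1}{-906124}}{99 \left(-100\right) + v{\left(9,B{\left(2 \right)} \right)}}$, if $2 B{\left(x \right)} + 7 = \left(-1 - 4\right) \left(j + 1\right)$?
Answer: $\frac{561557}{8967909228} \approx 6.2619 \cdot 10^{-5}$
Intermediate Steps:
$B{\left(x \right)} = -6$ ($B{\left(x \right)} = - \frac{7}{2} + \frac{\left(-1 - 4\right) \left(0 + 1\right)}{2} = - \frac{7}{2} + \frac{\left(-5\right) 1}{2} = - \frac{7}{2} + \frac{1}{2} \left(-5\right) = - \frac{7}{2} - \frac{5}{2} = -6$)
$v{\left(O,n \right)} = 12 - O$
$\frac{561557 \frac{1}{-906124}}{99 \left(-100\right) + v{\left(9,B{\left(2 \right)} \right)}} = \frac{561557 \frac{1}{-906124}}{99 \left(-100\right) + \left(12 - 9\right)} = \frac{561557 \left(- \frac{1}{906124}\right)}{-9900 + \left(12 - 9\right)} = - \frac{561557}{906124 \left(-9900 + 3\right)} = - \frac{561557}{906124 \left(-9897\right)} = \left(- \frac{561557}{906124}\right) \left(- \frac{1}{9897}\right) = \frac{561557}{8967909228}$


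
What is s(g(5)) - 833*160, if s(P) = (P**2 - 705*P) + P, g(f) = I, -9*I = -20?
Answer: -10922000/81 ≈ -1.3484e+5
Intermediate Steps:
I = 20/9 (I = -1/9*(-20) = 20/9 ≈ 2.2222)
g(f) = 20/9
s(P) = P**2 - 704*P
s(g(5)) - 833*160 = 20*(-704 + 20/9)/9 - 833*160 = (20/9)*(-6316/9) - 133280 = -126320/81 - 133280 = -10922000/81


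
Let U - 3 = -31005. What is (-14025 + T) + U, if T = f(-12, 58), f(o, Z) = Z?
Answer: -44969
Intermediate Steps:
T = 58
U = -31002 (U = 3 - 31005 = -31002)
(-14025 + T) + U = (-14025 + 58) - 31002 = -13967 - 31002 = -44969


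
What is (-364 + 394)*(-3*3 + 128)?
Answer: 3570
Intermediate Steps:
(-364 + 394)*(-3*3 + 128) = 30*(-9 + 128) = 30*119 = 3570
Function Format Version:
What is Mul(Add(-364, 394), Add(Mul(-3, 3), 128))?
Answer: 3570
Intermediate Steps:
Mul(Add(-364, 394), Add(Mul(-3, 3), 128)) = Mul(30, Add(-9, 128)) = Mul(30, 119) = 3570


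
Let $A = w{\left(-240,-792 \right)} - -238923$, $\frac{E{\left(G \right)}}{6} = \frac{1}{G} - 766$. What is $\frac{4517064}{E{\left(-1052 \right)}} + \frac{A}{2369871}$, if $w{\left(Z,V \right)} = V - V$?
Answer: $- \frac{472846075981}{481159047} \approx -982.72$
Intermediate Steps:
$E{\left(G \right)} = -4596 + \frac{6}{G}$ ($E{\left(G \right)} = 6 \left(\frac{1}{G} - 766\right) = 6 \left(-766 + \frac{1}{G}\right) = -4596 + \frac{6}{G}$)
$w{\left(Z,V \right)} = 0$
$A = 238923$ ($A = 0 - -238923 = 0 + 238923 = 238923$)
$\frac{4517064}{E{\left(-1052 \right)}} + \frac{A}{2369871} = \frac{4517064}{-4596 + \frac{6}{-1052}} + \frac{238923}{2369871} = \frac{4517064}{-4596 + 6 \left(- \frac{1}{1052}\right)} + 238923 \cdot \frac{1}{2369871} = \frac{4517064}{-4596 - \frac{3}{526}} + \frac{8849}{87773} = \frac{4517064}{- \frac{2417499}{526}} + \frac{8849}{87773} = 4517064 \left(- \frac{526}{2417499}\right) + \frac{8849}{87773} = - \frac{263997296}{268611} + \frac{8849}{87773} = - \frac{472846075981}{481159047}$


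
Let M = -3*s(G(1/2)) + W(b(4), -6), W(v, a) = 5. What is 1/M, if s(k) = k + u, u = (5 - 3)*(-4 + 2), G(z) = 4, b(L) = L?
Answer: 1/5 ≈ 0.20000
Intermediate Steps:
u = -4 (u = 2*(-2) = -4)
s(k) = -4 + k (s(k) = k - 4 = -4 + k)
M = 5 (M = -3*(-4 + 4) + 5 = -3*0 + 5 = 0 + 5 = 5)
1/M = 1/5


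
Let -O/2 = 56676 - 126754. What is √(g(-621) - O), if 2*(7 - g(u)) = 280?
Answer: I*√140289 ≈ 374.55*I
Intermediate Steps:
g(u) = -133 (g(u) = 7 - ½*280 = 7 - 140 = -133)
O = 140156 (O = -2*(56676 - 126754) = -2*(-70078) = 140156)
√(g(-621) - O) = √(-133 - 1*140156) = √(-133 - 140156) = √(-140289) = I*√140289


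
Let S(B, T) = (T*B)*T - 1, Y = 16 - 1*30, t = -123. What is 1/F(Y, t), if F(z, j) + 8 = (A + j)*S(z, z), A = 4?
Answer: 1/326647 ≈ 3.0614e-6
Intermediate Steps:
Y = -14 (Y = 16 - 30 = -14)
S(B, T) = -1 + B*T² (S(B, T) = (B*T)*T - 1 = B*T² - 1 = -1 + B*T²)
F(z, j) = -8 + (-1 + z³)*(4 + j) (F(z, j) = -8 + (4 + j)*(-1 + z*z²) = -8 + (4 + j)*(-1 + z³) = -8 + (-1 + z³)*(4 + j))
1/F(Y, t) = 1/(-12 + 4*(-14)³ - 123*(-1 + (-14)³)) = 1/(-12 + 4*(-2744) - 123*(-1 - 2744)) = 1/(-12 - 10976 - 123*(-2745)) = 1/(-12 - 10976 + 337635) = 1/326647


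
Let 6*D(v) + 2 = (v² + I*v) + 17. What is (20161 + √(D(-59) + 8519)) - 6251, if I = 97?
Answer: 13910 + √293322/6 ≈ 14000.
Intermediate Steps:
D(v) = 5/2 + v²/6 + 97*v/6 (D(v) = -⅓ + ((v² + 97*v) + 17)/6 = -⅓ + (17 + v² + 97*v)/6 = -⅓ + (17/6 + v²/6 + 97*v/6) = 5/2 + v²/6 + 97*v/6)
(20161 + √(D(-59) + 8519)) - 6251 = (20161 + √((5/2 + (⅙)*(-59)² + (97/6)*(-59)) + 8519)) - 6251 = (20161 + √((5/2 + (⅙)*3481 - 5723/6) + 8519)) - 6251 = (20161 + √((5/2 + 3481/6 - 5723/6) + 8519)) - 6251 = (20161 + √(-2227/6 + 8519)) - 6251 = (20161 + √(48887/6)) - 6251 = (20161 + √293322/6) - 6251 = 13910 + √293322/6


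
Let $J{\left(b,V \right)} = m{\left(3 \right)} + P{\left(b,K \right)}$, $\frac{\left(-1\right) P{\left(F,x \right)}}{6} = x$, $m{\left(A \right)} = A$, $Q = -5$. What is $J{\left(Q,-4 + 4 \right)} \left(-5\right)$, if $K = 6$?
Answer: $165$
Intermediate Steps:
$P{\left(F,x \right)} = - 6 x$
$J{\left(b,V \right)} = -33$ ($J{\left(b,V \right)} = 3 - 36 = -33$)
$J{\left(Q,-4 + 4 \right)} \left(-5\right) = \left(-33\right) \left(-5\right) = 165$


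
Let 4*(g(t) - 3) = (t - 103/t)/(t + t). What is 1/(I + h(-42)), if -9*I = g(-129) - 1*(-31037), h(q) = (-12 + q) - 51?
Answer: -599076/2129057809 ≈ -0.00028138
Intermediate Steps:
h(q) = -63 + q
g(t) = 3 + (t - 103/t)/(8*t) (g(t) = 3 + ((t - 103/t)/(t + t))/4 = 3 + ((t - 103/t)/((2*t)))/4 = 3 + ((t - 103/t)*(1/(2*t)))/4 = 3 + ((t - 103/t)/(2*t))/4 = 3 + (t - 103/t)/(8*t))
I = -2066154829/599076 (I = -((25/8 - 103/8/(-129)²) - 1*(-31037))/9 = -((25/8 - 103/8*1/16641) + 31037)/9 = -((25/8 - 103/133128) + 31037)/9 = -(207961/66564 + 31037)/9 = -⅑*2066154829/66564 = -2066154829/599076 ≈ -3448.9)
1/(I + h(-42)) = 1/(-2066154829/599076 + (-63 - 42)) = 1/(-2066154829/599076 - 105) = 1/(-2129057809/599076) = -599076/2129057809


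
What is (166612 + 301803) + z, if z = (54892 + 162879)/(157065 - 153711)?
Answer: 1571281681/3354 ≈ 4.6848e+5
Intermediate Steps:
z = 217771/3354 ≈ 64.929
(166612 + 301803) + z = (166612 + 301803) + 217771/3354 = 468415 + 217771/3354 = 1571281681/3354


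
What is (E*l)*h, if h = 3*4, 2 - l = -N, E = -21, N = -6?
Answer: 1008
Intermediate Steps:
l = -4 (l = 2 - (-1)*(-6) = 2 - 1*6 = 2 - 6 = -4)
h = 12
(E*l)*h = -21*(-4)*12 = 84*12 = 1008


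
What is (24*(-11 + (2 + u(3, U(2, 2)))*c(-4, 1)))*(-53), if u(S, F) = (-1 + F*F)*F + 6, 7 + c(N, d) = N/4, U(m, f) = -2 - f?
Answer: -515160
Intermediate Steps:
c(N, d) = -7 + N/4
u(S, F) = 6 + F*(-1 + F²) (u(S, F) = (-1 + F²)*F + 6 = F*(-1 + F²) + 6 = 6 + F*(-1 + F²))
(24*(-11 + (2 + u(3, U(2, 2)))*c(-4, 1)))*(-53) = (24*(-11 + (2 + (6 + (-2 - 1*2)³ - (-2 - 1*2)))*(-7 + (¼)*(-4))))*(-53) = (24*(-11 + (2 + (6 + (-2 - 2)³ - (-2 - 2)))*(-7 - 1)))*(-53) = (24*(-11 + (2 + (6 + (-4)³ - 1*(-4)))*(-8)))*(-53) = (24*(-11 + (2 + (6 - 64 + 4))*(-8)))*(-53) = (24*(-11 + (2 - 54)*(-8)))*(-53) = (24*(-11 - 52*(-8)))*(-53) = (24*(-11 + 416))*(-53) = (24*405)*(-53) = 9720*(-53) = -515160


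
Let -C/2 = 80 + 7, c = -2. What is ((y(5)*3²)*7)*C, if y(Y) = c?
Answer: 21924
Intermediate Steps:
y(Y) = -2
C = -174 (C = -2*(80 + 7) = -2*87 = -174)
((y(5)*3²)*7)*C = (-2*3²*7)*(-174) = (-2*9*7)*(-174) = -18*7*(-174) = -126*(-174) = 21924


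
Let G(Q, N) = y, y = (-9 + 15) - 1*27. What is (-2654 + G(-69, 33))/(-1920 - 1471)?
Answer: 2675/3391 ≈ 0.78885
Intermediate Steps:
y = -21 (y = 6 - 27 = -21)
G(Q, N) = -21
(-2654 + G(-69, 33))/(-1920 - 1471) = (-2654 - 21)/(-1920 - 1471) = -2675/(-3391) = -2675*(-1/3391) = 2675/3391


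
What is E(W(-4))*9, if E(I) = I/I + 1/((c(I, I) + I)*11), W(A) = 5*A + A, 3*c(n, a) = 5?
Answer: 6606/737 ≈ 8.9634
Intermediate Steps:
c(n, a) = 5/3 (c(n, a) = (⅓)*5 = 5/3)
W(A) = 6*A
E(I) = 1 + 1/(11*(5/3 + I)) (E(I) = I/I + 1/((5/3 + I)*11) = 1 + (1/11)/(5/3 + I) = 1 + 1/(11*(5/3 + I)))
E(W(-4))*9 = ((58 + 33*(6*(-4)))/(11*(5 + 3*(6*(-4)))))*9 = ((58 + 33*(-24))/(11*(5 + 3*(-24))))*9 = ((58 - 792)/(11*(5 - 72)))*9 = ((1/11)*(-734)/(-67))*9 = ((1/11)*(-1/67)*(-734))*9 = (734/737)*9 = 6606/737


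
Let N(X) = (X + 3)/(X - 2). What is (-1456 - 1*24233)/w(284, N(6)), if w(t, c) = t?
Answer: -25689/284 ≈ -90.454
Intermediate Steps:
N(X) = (3 + X)/(-2 + X)
(-1456 - 1*24233)/w(284, N(6)) = (-1456 - 1*24233)/284 = (-1456 - 24233)*(1/284) = -25689*1/284 = -25689/284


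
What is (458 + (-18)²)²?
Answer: 611524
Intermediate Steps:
(458 + (-18)²)² = (458 + 324)² = 782² = 611524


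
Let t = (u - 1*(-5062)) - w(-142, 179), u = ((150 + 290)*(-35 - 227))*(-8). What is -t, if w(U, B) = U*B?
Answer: -952720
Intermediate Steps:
u = 922240 (u = (440*(-262))*(-8) = -115280*(-8) = 922240)
w(U, B) = B*U
t = 952720 (t = (922240 - 1*(-5062)) - 179*(-142) = (922240 + 5062) - 1*(-25418) = 927302 + 25418 = 952720)
-t = -1*952720 = -952720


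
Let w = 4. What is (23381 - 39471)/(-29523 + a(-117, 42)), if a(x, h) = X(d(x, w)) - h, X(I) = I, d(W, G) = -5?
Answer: 1609/2957 ≈ 0.54413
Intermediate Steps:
a(x, h) = -5 - h
(23381 - 39471)/(-29523 + a(-117, 42)) = (23381 - 39471)/(-29523 + (-5 - 1*42)) = -16090/(-29523 + (-5 - 42)) = -16090/(-29523 - 47) = -16090/(-29570) = -16090*(-1/29570) = 1609/2957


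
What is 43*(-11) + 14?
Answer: -459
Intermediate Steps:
43*(-11) + 14 = -473 + 14 = -459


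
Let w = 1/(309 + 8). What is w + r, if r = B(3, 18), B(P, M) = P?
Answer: 952/317 ≈ 3.0032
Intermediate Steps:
r = 3
w = 1/317 ≈ 0.0031546
w + r = 1/317 + 3 = 952/317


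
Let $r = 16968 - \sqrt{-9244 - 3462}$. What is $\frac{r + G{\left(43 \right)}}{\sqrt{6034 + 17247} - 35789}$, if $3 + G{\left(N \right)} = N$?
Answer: $- \frac{76087414}{160103655} - \frac{2126 \sqrt{23281}}{160103655} + \frac{i \sqrt{295808386}}{1280829240} + \frac{35789 i \sqrt{12706}}{1280829240} \approx -0.47726 + 0.0031631 i$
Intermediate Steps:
$G{\left(N \right)} = -3 + N$
$r = 16968 - i \sqrt{12706}$ ($r = 16968 - \sqrt{-12706} = 16968 - i \sqrt{12706} \approx 16968.0 - 112.72 i$)
$\frac{r + G{\left(43 \right)}}{\sqrt{6034 + 17247} - 35789} = \frac{\left(16968 - i \sqrt{12706}\right) + \left(-3 + 43\right)}{\sqrt{6034 + 17247} - 35789} = \frac{\left(16968 - i \sqrt{12706}\right) + 40}{\sqrt{23281} - 35789} = \frac{17008 - i \sqrt{12706}}{-35789 + \sqrt{23281}}$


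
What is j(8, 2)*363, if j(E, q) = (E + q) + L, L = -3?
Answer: 2541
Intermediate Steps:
j(E, q) = -3 + E + q (j(E, q) = (E + q) - 3 = -3 + E + q)
j(8, 2)*363 = (-3 + 8 + 2)*363 = 7*363 = 2541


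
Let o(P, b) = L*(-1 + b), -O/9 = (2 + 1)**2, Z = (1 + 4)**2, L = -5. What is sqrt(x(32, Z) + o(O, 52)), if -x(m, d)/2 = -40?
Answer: 5*I*sqrt(7) ≈ 13.229*I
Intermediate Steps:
Z = 25 (Z = 5**2 = 25)
x(m, d) = 80 (x(m, d) = -2*(-40) = 80)
O = -81 (O = -9*(2 + 1)**2 = -9*3**2 = -9*9 = -81)
o(P, b) = 5 - 5*b (o(P, b) = -5*(-1 + b) = 5 - 5*b)
sqrt(x(32, Z) + o(O, 52)) = sqrt(80 + (5 - 5*52)) = sqrt(80 + (5 - 260)) = sqrt(80 - 255) = sqrt(-175) = 5*I*sqrt(7)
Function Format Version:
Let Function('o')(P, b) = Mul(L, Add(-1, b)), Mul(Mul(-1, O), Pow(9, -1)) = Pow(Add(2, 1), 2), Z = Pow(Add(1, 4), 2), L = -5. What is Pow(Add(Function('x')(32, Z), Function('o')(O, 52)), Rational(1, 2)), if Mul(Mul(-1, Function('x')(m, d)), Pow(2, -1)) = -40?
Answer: Mul(5, I, Pow(7, Rational(1, 2))) ≈ Mul(13.229, I)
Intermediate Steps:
Z = 25 (Z = Pow(5, 2) = 25)
Function('x')(m, d) = 80 (Function('x')(m, d) = Mul(-2, -40) = 80)
O = -81 (O = Mul(-9, Pow(Add(2, 1), 2)) = Mul(-9, Pow(3, 2)) = Mul(-9, 9) = -81)
Function('o')(P, b) = Add(5, Mul(-5, b)) (Function('o')(P, b) = Mul(-5, Add(-1, b)) = Add(5, Mul(-5, b)))
Pow(Add(Function('x')(32, Z), Function('o')(O, 52)), Rational(1, 2)) = Pow(Add(80, Add(5, Mul(-5, 52))), Rational(1, 2)) = Pow(Add(80, Add(5, -260)), Rational(1, 2)) = Pow(Add(80, -255), Rational(1, 2)) = Pow(-175, Rational(1, 2)) = Mul(5, I, Pow(7, Rational(1, 2)))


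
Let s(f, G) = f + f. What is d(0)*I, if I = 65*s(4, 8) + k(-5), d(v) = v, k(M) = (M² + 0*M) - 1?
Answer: 0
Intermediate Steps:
s(f, G) = 2*f
k(M) = -1 + M² (k(M) = (M² + 0) - 1 = M² - 1 = -1 + M²)
I = 544 (I = 65*(2*4) + (-1 + (-5)²) = 65*8 + (-1 + 25) = 520 + 24 = 544)
d(0)*I = 0*544 = 0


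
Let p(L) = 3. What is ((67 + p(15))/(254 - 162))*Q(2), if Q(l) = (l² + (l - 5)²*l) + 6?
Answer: 490/23 ≈ 21.304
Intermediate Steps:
Q(l) = 6 + l² + l*(-5 + l)² (Q(l) = (l² + (-5 + l)²*l) + 6 = (l² + l*(-5 + l)²) + 6 = 6 + l² + l*(-5 + l)²)
((67 + p(15))/(254 - 162))*Q(2) = ((67 + 3)/(254 - 162))*(6 + 2² + 2*(-5 + 2)²) = (70/92)*(6 + 4 + 2*(-3)²) = (70*(1/92))*(6 + 4 + 2*9) = 35*(6 + 4 + 18)/46 = (35/46)*28 = 490/23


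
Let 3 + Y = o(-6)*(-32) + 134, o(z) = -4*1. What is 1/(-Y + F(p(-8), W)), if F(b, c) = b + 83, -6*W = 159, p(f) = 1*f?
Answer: -1/184 ≈ -0.0054348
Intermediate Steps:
p(f) = f
W = -53/2 (W = -⅙*159 = -53/2 ≈ -26.500)
o(z) = -4
F(b, c) = 83 + b
Y = 259 (Y = -3 + (-4*(-32) + 134) = -3 + (128 + 134) = -3 + 262 = 259)
1/(-Y + F(p(-8), W)) = 1/(-1*259 + (83 - 8)) = 1/(-259 + 75) = 1/(-184) = -1/184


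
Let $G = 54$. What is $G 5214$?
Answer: $281556$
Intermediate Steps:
$G 5214 = 54 \cdot 5214 = 281556$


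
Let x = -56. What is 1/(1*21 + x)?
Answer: -1/35 ≈ -0.028571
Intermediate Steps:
1/(1*21 + x) = 1/(1*21 - 56) = 1/(21 - 56) = 1/(-35) = -1/35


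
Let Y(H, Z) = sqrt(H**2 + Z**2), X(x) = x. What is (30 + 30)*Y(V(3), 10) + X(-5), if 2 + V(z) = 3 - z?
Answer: -5 + 120*sqrt(26) ≈ 606.88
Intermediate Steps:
V(z) = 1 - z (V(z) = -2 + (3 - z) = 1 - z)
(30 + 30)*Y(V(3), 10) + X(-5) = (30 + 30)*sqrt((1 - 1*3)**2 + 10**2) - 5 = 60*sqrt((1 - 3)**2 + 100) - 5 = 60*sqrt((-2)**2 + 100) - 5 = 60*sqrt(4 + 100) - 5 = 60*sqrt(104) - 5 = 60*(2*sqrt(26)) - 5 = 120*sqrt(26) - 5 = -5 + 120*sqrt(26)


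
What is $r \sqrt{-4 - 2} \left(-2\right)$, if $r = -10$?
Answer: $20 i \sqrt{6} \approx 48.99 i$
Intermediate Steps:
$r \sqrt{-4 - 2} \left(-2\right) = - 10 \sqrt{-4 - 2} \left(-2\right) = - 10 \sqrt{-6} \left(-2\right) = - 10 i \sqrt{6} \left(-2\right) = 20 i \sqrt{6}$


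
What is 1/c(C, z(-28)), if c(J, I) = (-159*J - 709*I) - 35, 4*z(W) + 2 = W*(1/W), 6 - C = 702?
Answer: 4/443225 ≈ 9.0248e-6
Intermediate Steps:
C = -696 (C = 6 - 1*702 = 6 - 702 = -696)
z(W) = -¼ (z(W) = -½ + (W*(1/W))/4 = -½ + (W/W)/4 = -½ + (¼)*1 = -½ + ¼ = -¼)
c(J, I) = -35 - 709*I - 159*J (c(J, I) = (-709*I - 159*J) - 35 = -35 - 709*I - 159*J)
1/c(C, z(-28)) = 1/(-35 - 709*(-¼) - 159*(-696)) = 1/(-35 + 709/4 + 110664) = 1/(443225/4) = 4/443225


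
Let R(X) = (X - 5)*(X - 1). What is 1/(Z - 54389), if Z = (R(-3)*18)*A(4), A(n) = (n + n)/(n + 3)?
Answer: -7/376115 ≈ -1.8611e-5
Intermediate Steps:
R(X) = (-1 + X)*(-5 + X) (R(X) = (-5 + X)*(-1 + X) = (-1 + X)*(-5 + X))
A(n) = 2*n/(3 + n) (A(n) = (2*n)/(3 + n) = 2*n/(3 + n))
Z = 4608/7 (Z = ((5 + (-3)**2 - 6*(-3))*18)*(2*4/(3 + 4)) = ((5 + 9 + 18)*18)*(2*4/7) = (32*18)*(2*4*(1/7)) = 576*(8/7) = 4608/7 ≈ 658.29)
1/(Z - 54389) = 1/(4608/7 - 54389) = 1/(-376115/7) = -7/376115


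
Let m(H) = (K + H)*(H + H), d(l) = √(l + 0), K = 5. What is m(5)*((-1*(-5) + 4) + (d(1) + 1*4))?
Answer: 1400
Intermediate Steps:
d(l) = √l
m(H) = 2*H*(5 + H) (m(H) = (5 + H)*(H + H) = (5 + H)*(2*H) = 2*H*(5 + H))
m(5)*((-1*(-5) + 4) + (d(1) + 1*4)) = (2*5*(5 + 5))*((-1*(-5) + 4) + (√1 + 1*4)) = (2*5*10)*((5 + 4) + (1 + 4)) = 100*(9 + 5) = 100*14 = 1400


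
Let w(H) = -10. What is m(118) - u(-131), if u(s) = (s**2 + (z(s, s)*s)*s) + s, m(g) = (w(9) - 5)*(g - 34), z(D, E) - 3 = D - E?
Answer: -69773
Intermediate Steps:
z(D, E) = 3 + D - E (z(D, E) = 3 + (D - E) = 3 + D - E)
m(g) = 510 - 15*g (m(g) = (-10 - 5)*(g - 34) = -15*(-34 + g) = 510 - 15*g)
u(s) = s + 4*s**2 (u(s) = (s**2 + ((3 + s - s)*s)*s) + s = (s**2 + (3*s)*s) + s = (s**2 + 3*s**2) + s = 4*s**2 + s = s + 4*s**2)
m(118) - u(-131) = (510 - 15*118) - (-131)*(1 + 4*(-131)) = (510 - 1770) - (-131)*(1 - 524) = -1260 - (-131)*(-523) = -1260 - 1*68513 = -1260 - 68513 = -69773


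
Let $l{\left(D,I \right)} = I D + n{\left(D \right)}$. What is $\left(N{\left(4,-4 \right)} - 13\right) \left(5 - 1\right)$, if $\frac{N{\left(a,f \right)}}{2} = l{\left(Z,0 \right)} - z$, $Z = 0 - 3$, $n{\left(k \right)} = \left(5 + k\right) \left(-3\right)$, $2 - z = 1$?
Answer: $-108$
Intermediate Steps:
$z = 1$ ($z = 2 - 1 = 1$)
$n{\left(k \right)} = -15 - 3 k$
$Z = -3$ ($Z = 0 - 3 = -3$)
$l{\left(D,I \right)} = -15 - 3 D + D I$ ($l{\left(D,I \right)} = I D - \left(15 + 3 D\right) = D I - \left(15 + 3 D\right) = -15 - 3 D + D I$)
$N{\left(a,f \right)} = -14$ ($N{\left(a,f \right)} = 2 \left(\left(-15 - -9 - 0\right) - 1\right) = 2 \left(\left(-15 + 9 + 0\right) - 1\right) = 2 \left(-6 - 1\right) = 2 \left(-7\right) = -14$)
$\left(N{\left(4,-4 \right)} - 13\right) \left(5 - 1\right) = \left(-14 - 13\right) \left(5 - 1\right) = \left(-27\right) 4 = -108$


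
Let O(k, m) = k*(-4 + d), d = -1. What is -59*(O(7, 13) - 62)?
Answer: 5723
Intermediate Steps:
O(k, m) = -5*k (O(k, m) = k*(-4 - 1) = k*(-5) = -5*k)
-59*(O(7, 13) - 62) = -59*(-5*7 - 62) = -59*(-35 - 62) = -59*(-97) = 5723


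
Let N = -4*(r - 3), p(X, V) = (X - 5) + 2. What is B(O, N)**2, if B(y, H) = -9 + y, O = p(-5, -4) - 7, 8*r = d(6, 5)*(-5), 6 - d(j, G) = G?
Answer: 576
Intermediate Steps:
p(X, V) = -3 + X (p(X, V) = (-5 + X) + 2 = -3 + X)
d(j, G) = 6 - G
r = -5/8 (r = ((6 - 1*5)*(-5))/8 = ((6 - 5)*(-5))/8 = (1*(-5))/8 = (1/8)*(-5) = -5/8 ≈ -0.62500)
N = 29/2 (N = -4*(-5/8 - 3) = -4*(-29/8) = 29/2 ≈ 14.500)
O = -15 (O = (-3 - 5) - 7 = -8 - 7 = -15)
B(O, N)**2 = (-9 - 15)**2 = (-24)**2 = 576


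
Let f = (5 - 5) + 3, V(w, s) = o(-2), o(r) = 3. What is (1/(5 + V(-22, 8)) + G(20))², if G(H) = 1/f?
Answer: 121/576 ≈ 0.21007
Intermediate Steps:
V(w, s) = 3
f = 3 (f = 0 + 3 = 3)
G(H) = ⅓ (G(H) = 1/3 = ⅓)
(1/(5 + V(-22, 8)) + G(20))² = (1/(5 + 3) + ⅓)² = (1/8 + ⅓)² = (⅛ + ⅓)² = (11/24)² = 121/576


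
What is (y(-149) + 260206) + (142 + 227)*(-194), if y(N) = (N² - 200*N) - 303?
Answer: 240318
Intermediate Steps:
y(N) = -303 + N² - 200*N
(y(-149) + 260206) + (142 + 227)*(-194) = ((-303 + (-149)² - 200*(-149)) + 260206) + (142 + 227)*(-194) = ((-303 + 22201 + 29800) + 260206) + 369*(-194) = (51698 + 260206) - 71586 = 311904 - 71586 = 240318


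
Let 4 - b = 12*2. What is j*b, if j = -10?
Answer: 200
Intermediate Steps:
b = -20 (b = 4 - 12*2 = 4 - 1*24 = 4 - 24 = -20)
j*b = -10*(-20) = 200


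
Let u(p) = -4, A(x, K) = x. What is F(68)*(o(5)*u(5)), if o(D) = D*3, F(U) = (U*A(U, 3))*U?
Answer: -18865920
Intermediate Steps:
F(U) = U**3 (F(U) = (U*U)*U = U**2*U = U**3)
o(D) = 3*D
F(68)*(o(5)*u(5)) = 68**3*((3*5)*(-4)) = 314432*(15*(-4)) = 314432*(-60) = -18865920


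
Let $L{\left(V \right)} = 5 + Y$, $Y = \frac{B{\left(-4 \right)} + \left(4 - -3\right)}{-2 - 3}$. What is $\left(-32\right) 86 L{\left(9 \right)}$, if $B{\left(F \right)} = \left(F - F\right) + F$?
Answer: $- \frac{60544}{5} \approx -12109.0$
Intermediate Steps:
$B{\left(F \right)} = F$ ($B{\left(F \right)} = 0 + F = F$)
$Y = - \frac{3}{5}$ ($Y = \frac{-4 + \left(4 - -3\right)}{-2 - 3} = \frac{-4 + \left(4 + 3\right)}{-5} = \left(-4 + 7\right) \left(- \frac{1}{5}\right) = 3 \left(- \frac{1}{5}\right) = - \frac{3}{5} \approx -0.6$)
$L{\left(V \right)} = \frac{22}{5}$ ($L{\left(V \right)} = 5 - \frac{3}{5} = \frac{22}{5}$)
$\left(-32\right) 86 L{\left(9 \right)} = \left(-32\right) 86 \cdot \frac{22}{5} = \left(-2752\right) \frac{22}{5} = - \frac{60544}{5}$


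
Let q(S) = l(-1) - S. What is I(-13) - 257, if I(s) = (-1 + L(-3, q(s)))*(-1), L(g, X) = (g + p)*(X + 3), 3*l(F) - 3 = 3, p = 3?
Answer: -256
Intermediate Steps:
l(F) = 2 (l(F) = 1 + (⅓)*3 = 1 + 1 = 2)
q(S) = 2 - S
L(g, X) = (3 + X)*(3 + g) (L(g, X) = (g + 3)*(X + 3) = (3 + g)*(3 + X) = (3 + X)*(3 + g))
I(s) = 1 (I(s) = (-1 + (9 + 3*(2 - s) + 3*(-3) + (2 - s)*(-3)))*(-1) = (-1 + (9 + (6 - 3*s) - 9 + (-6 + 3*s)))*(-1) = (-1 + 0)*(-1) = -1*(-1) = 1)
I(-13) - 257 = 1 - 257 = -256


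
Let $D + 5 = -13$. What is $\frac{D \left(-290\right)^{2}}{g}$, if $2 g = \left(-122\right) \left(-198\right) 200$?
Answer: $- \frac{841}{1342} \approx -0.62668$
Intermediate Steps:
$g = 2415600$ ($g = \frac{\left(-122\right) \left(-198\right) 200}{2} = \frac{24156 \cdot 200}{2} = \frac{1}{2} \cdot 4831200 = 2415600$)
$D = -18$ ($D = -5 - 13 = -18$)
$\frac{D \left(-290\right)^{2}}{g} = \frac{\left(-18\right) \left(-290\right)^{2}}{2415600} = \left(-18\right) 84100 \cdot \frac{1}{2415600} = \left(-1513800\right) \frac{1}{2415600} = - \frac{841}{1342}$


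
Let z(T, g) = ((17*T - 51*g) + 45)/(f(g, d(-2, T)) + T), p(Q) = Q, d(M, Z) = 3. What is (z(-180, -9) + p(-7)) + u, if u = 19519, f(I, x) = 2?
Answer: 1737846/89 ≈ 19526.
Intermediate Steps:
z(T, g) = (45 - 51*g + 17*T)/(2 + T) (z(T, g) = ((17*T - 51*g) + 45)/(2 + T) = ((-51*g + 17*T) + 45)/(2 + T) = (45 - 51*g + 17*T)/(2 + T))
(z(-180, -9) + p(-7)) + u = ((45 - 51*(-9) + 17*(-180))/(2 - 180) - 7) + 19519 = ((45 + 459 - 3060)/(-178) - 7) + 19519 = (-1/178*(-2556) - 7) + 19519 = (1278/89 - 7) + 19519 = 655/89 + 19519 = 1737846/89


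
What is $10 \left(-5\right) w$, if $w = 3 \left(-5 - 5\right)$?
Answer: $1500$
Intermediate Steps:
$w = -30$ ($w = 3 \left(-10\right) = -30$)
$10 \left(-5\right) w = 10 \left(-5\right) \left(-30\right) = \left(-50\right) \left(-30\right) = 1500$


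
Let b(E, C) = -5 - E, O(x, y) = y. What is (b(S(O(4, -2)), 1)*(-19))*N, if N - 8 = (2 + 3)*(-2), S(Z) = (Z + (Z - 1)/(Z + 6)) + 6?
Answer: -627/2 ≈ -313.50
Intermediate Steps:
S(Z) = 6 + Z + (-1 + Z)/(6 + Z) (S(Z) = (Z + (-1 + Z)/(6 + Z)) + 6 = 6 + Z + (-1 + Z)/(6 + Z))
N = -2 (N = 8 + (2 + 3)*(-2) = 8 + 5*(-2) = 8 - 10 = -2)
(b(S(O(4, -2)), 1)*(-19))*N = ((-5 - (35 + (-2)² + 13*(-2))/(6 - 2))*(-19))*(-2) = ((-5 - (35 + 4 - 26)/4)*(-19))*(-2) = ((-5 - 13/4)*(-19))*(-2) = -33/4*(-19)*(-2) = (627/4)*(-2) = -627/2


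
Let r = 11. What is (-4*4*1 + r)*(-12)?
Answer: 60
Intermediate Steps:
(-4*4*1 + r)*(-12) = (-4*4*1 + 11)*(-12) = (-16*1 + 11)*(-12) = (-16 + 11)*(-12) = -5*(-12) = 60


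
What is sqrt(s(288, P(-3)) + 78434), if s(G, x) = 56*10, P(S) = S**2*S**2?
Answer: sqrt(78994) ≈ 281.06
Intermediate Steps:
P(S) = S**4
s(G, x) = 560
sqrt(s(288, P(-3)) + 78434) = sqrt(560 + 78434) = sqrt(78994)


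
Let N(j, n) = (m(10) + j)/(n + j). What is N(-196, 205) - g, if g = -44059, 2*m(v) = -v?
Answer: 132110/3 ≈ 44037.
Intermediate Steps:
m(v) = -v/2 (m(v) = (-v)/2 = -v/2)
N(j, n) = (-5 + j)/(j + n) (N(j, n) = (-½*10 + j)/(n + j) = (-5 + j)/(j + n))
N(-196, 205) - g = (-5 - 196)/(-196 + 205) - 1*(-44059) = -201/9 + 44059 = (⅑)*(-201) + 44059 = -67/3 + 44059 = 132110/3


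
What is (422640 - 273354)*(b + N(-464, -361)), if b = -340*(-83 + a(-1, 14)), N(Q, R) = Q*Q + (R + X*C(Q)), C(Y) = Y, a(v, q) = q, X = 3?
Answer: 35381229858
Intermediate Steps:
N(Q, R) = R + Q² + 3*Q (N(Q, R) = Q*Q + (R + 3*Q) = Q² + (R + 3*Q) = R + Q² + 3*Q)
b = 23460 (b = -340*(-83 + 14) = -340*(-69) = 23460)
(422640 - 273354)*(b + N(-464, -361)) = (422640 - 273354)*(23460 + (-361 + (-464)² + 3*(-464))) = 149286*(23460 + (-361 + 215296 - 1392)) = 149286*(23460 + 213543) = 149286*237003 = 35381229858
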